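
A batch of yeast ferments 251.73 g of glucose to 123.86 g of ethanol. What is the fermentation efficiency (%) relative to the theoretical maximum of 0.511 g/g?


Fermentation efficiency = (actual / (0.511 * glucose)) * 100
= (123.86 / (0.511 * 251.73)) * 100
= 96.2887%

96.2887%


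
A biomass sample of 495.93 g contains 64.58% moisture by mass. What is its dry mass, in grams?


Wd = Ww * (1 - MC/100)
= 495.93 * (1 - 64.58/100)
= 175.6584 g

175.6584 g


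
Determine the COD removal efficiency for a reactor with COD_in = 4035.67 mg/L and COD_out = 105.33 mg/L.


eta = (COD_in - COD_out) / COD_in * 100
= (4035.67 - 105.33) / 4035.67 * 100
= 97.3900%

97.3900%


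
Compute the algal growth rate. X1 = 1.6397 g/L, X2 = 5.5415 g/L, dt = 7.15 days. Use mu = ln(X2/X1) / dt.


mu = ln(X2/X1) / dt
= ln(5.5415/1.6397) / 7.15
= 0.1703 per day

0.1703 per day


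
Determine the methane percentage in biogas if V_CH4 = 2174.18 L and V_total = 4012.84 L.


CH4% = V_CH4 / V_total * 100
= 2174.18 / 4012.84 * 100
= 54.1806%

54.1806%


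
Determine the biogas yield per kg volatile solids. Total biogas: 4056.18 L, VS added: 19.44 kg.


Y = V / VS
= 4056.18 / 19.44
= 208.6512 L/kg VS

208.6512 L/kg VS


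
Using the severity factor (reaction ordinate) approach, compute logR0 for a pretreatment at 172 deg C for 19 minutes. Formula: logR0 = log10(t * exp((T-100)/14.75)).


logR0 = log10(t * exp((T - 100) / 14.75))
= log10(19 * exp((172 - 100) / 14.75))
= 3.3987

3.3987


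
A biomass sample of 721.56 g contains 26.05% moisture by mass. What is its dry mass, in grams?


Wd = Ww * (1 - MC/100)
= 721.56 * (1 - 26.05/100)
= 533.5936 g

533.5936 g


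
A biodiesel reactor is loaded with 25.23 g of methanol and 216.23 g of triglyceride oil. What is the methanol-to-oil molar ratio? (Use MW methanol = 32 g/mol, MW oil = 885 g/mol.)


Molar ratio = n_MeOH / n_oil = (MeOH/32) / (oil/885) = (MeOH * 885) / (32 * oil)
= (25.23 * 885) / (32 * 216.23)
= 3.2270

3.2270


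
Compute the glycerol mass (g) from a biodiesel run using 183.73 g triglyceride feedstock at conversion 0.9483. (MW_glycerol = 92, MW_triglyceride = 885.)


glycerol = oil * conv * (92/885)
= 183.73 * 0.9483 * 92 / 885
= 18.1122 g

18.1122 g


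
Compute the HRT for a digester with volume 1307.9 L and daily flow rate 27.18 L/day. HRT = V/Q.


HRT = V / Q
= 1307.9 / 27.18
= 48.1199 days

48.1199 days


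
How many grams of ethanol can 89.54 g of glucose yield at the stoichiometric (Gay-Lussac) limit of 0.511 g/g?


Theoretical ethanol yield: m_EtOH = 0.511 * m_glucose
m_EtOH = 0.511 * 89.54 = 45.7549 g

45.7549 g


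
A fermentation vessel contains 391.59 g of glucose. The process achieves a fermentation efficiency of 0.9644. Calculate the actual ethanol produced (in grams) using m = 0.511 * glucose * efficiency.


Actual ethanol: m = 0.511 * 391.59 * 0.9644
m = 192.9788 g

192.9788 g


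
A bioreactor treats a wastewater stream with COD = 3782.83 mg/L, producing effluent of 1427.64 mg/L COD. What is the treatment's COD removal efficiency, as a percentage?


eta = (COD_in - COD_out) / COD_in * 100
= (3782.83 - 1427.64) / 3782.83 * 100
= 62.2600%

62.2600%


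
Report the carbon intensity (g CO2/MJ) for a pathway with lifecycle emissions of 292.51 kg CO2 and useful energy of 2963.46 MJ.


CI = CO2 * 1000 / E
= 292.51 * 1000 / 2963.46
= 98.7056 g CO2/MJ

98.7056 g CO2/MJ


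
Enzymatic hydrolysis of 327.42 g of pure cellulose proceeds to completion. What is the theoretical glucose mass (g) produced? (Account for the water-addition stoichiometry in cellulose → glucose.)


glucose = cellulose * 180/162
= 327.42 * 180/162
= 363.8000 g

363.8000 g


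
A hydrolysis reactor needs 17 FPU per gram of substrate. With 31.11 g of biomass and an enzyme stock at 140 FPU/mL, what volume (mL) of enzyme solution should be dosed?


V = dosage * m_sub / activity
V = 17 * 31.11 / 140
V = 3.7776 mL

3.7776 mL


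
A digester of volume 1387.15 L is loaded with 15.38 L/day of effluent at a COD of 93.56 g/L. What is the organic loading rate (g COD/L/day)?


OLR = Q * S / V
= 15.38 * 93.56 / 1387.15
= 1.0373 g/L/day

1.0373 g/L/day


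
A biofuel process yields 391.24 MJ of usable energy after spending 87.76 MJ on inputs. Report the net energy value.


NEV = E_out - E_in
= 391.24 - 87.76
= 303.4800 MJ

303.4800 MJ


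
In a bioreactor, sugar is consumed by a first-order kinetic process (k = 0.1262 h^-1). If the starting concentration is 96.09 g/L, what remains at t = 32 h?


S = S0 * exp(-k * t)
S = 96.09 * exp(-0.1262 * 32)
S = 1.6936 g/L

1.6936 g/L


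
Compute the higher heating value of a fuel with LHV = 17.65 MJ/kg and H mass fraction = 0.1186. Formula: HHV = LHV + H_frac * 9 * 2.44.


HHV = LHV + H_frac * 9 * 2.44
= 17.65 + 0.1186 * 9 * 2.44
= 20.2545 MJ/kg

20.2545 MJ/kg


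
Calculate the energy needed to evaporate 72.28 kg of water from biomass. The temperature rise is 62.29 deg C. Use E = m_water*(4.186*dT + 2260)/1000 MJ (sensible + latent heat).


E = m_water * (4.186 * dT + 2260) / 1000
= 72.28 * (4.186 * 62.29 + 2260) / 1000
= 182.1995 MJ

182.1995 MJ


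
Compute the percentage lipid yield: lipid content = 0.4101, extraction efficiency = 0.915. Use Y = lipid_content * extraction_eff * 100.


Y = lipid_content * extraction_eff * 100
= 0.4101 * 0.915 * 100
= 37.5241%

37.5241%


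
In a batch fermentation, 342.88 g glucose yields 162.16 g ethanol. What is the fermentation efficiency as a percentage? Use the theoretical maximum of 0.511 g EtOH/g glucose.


Fermentation efficiency = (actual / (0.511 * glucose)) * 100
= (162.16 / (0.511 * 342.88)) * 100
= 92.5509%

92.5509%


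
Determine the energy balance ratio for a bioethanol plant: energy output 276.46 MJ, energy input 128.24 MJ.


EROI = E_out / E_in
= 276.46 / 128.24
= 2.1558

2.1558


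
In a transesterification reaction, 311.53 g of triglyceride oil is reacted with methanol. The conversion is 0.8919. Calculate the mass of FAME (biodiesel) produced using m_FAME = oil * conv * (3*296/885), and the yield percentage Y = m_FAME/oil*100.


m_FAME = oil * conv * (3 * 296 / 885) = oil * conv * (888/885)
= 311.53 * 0.8919 * 888 / 885
= 278.7955 g
Y = m_FAME / oil * 100 = conv * (888/885) * 100
= 0.8919 * 888 / 885 * 100
= 89.49%

278.7955 g FAME; Y = 89.49%


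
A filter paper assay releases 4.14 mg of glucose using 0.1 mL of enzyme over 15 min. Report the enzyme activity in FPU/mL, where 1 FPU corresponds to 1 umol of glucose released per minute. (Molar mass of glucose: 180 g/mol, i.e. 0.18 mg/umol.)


Activity = glucose_mg / (0.18 mg/umol * V_mL * t_min)
= 4.14 / (0.18 * 0.1 * 15)
= 15.3333 FPU/mL

15.3333 FPU/mL


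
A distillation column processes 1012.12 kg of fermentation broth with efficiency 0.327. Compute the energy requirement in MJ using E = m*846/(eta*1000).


E = m * 846 / (eta * 1000)
= 1012.12 * 846 / (0.327 * 1000)
= 2618.5123 MJ

2618.5123 MJ


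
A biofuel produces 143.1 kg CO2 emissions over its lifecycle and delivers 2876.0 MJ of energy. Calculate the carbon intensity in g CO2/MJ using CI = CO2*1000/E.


CI = CO2 * 1000 / E
= 143.1 * 1000 / 2876.0
= 49.7566 g CO2/MJ

49.7566 g CO2/MJ


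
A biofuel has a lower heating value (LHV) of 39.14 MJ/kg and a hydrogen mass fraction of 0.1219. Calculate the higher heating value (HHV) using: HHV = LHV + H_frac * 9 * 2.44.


HHV = LHV + H_frac * 9 * 2.44
= 39.14 + 0.1219 * 9 * 2.44
= 41.8169 MJ/kg

41.8169 MJ/kg


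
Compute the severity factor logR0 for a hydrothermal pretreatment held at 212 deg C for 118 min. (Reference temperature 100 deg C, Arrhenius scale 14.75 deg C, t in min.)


logR0 = log10(t * exp((T - 100) / 14.75))
= log10(118 * exp((212 - 100) / 14.75))
= 5.3696

5.3696


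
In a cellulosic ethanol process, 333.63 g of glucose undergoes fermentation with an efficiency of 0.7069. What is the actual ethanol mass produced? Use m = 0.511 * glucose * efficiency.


Actual ethanol: m = 0.511 * 333.63 * 0.7069
m = 120.5158 g

120.5158 g


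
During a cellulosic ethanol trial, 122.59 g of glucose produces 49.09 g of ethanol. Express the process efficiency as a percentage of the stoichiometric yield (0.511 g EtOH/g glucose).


Fermentation efficiency = (actual / (0.511 * glucose)) * 100
= (49.09 / (0.511 * 122.59)) * 100
= 78.3641%

78.3641%


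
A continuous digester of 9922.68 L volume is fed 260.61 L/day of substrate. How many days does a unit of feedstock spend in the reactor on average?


HRT = V / Q
= 9922.68 / 260.61
= 38.0748 days

38.0748 days


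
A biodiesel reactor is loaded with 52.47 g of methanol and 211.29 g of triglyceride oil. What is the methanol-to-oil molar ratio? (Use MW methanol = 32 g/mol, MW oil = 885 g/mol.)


Molar ratio = n_MeOH / n_oil = (MeOH/32) / (oil/885) = (MeOH * 885) / (32 * oil)
= (52.47 * 885) / (32 * 211.29)
= 6.8679

6.8679


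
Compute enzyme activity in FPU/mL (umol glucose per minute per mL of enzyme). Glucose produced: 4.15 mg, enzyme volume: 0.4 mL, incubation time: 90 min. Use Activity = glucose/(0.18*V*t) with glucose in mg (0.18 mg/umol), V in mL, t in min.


Activity = glucose_mg / (0.18 mg/umol * V_mL * t_min)
= 4.15 / (0.18 * 0.4 * 90)
= 0.6404 FPU/mL

0.6404 FPU/mL


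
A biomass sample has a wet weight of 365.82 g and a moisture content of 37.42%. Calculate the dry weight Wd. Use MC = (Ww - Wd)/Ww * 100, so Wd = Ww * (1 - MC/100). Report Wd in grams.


Wd = Ww * (1 - MC/100)
= 365.82 * (1 - 37.42/100)
= 228.9302 g

228.9302 g


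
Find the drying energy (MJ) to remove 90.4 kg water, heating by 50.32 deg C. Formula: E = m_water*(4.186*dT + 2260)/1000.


E = m_water * (4.186 * dT + 2260) / 1000
= 90.4 * (4.186 * 50.32 + 2260) / 1000
= 223.3458 MJ

223.3458 MJ


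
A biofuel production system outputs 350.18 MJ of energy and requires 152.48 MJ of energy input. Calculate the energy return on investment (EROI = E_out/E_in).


EROI = E_out / E_in
= 350.18 / 152.48
= 2.2966

2.2966


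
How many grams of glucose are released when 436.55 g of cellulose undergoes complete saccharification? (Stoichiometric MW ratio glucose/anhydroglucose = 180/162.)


glucose = cellulose * 180/162
= 436.55 * 180/162
= 485.0556 g

485.0556 g


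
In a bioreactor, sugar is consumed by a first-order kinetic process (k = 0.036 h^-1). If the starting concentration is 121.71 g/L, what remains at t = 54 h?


S = S0 * exp(-k * t)
S = 121.71 * exp(-0.036 * 54)
S = 17.4204 g/L

17.4204 g/L


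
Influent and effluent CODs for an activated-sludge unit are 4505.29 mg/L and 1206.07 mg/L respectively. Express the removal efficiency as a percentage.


eta = (COD_in - COD_out) / COD_in * 100
= (4505.29 - 1206.07) / 4505.29 * 100
= 73.2299%

73.2299%


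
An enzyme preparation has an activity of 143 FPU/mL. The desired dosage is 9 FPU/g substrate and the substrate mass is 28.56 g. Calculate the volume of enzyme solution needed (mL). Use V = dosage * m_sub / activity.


V = dosage * m_sub / activity
V = 9 * 28.56 / 143
V = 1.7975 mL

1.7975 mL


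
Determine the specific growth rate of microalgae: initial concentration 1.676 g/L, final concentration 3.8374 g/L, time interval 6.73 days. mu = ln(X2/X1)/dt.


mu = ln(X2/X1) / dt
= ln(3.8374/1.676) / 6.73
= 0.1231 per day

0.1231 per day


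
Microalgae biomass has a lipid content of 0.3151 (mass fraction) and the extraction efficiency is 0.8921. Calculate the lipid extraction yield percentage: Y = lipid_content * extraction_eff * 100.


Y = lipid_content * extraction_eff * 100
= 0.3151 * 0.8921 * 100
= 28.1101%

28.1101%


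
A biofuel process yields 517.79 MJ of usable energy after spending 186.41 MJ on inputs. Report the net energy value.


NEV = E_out - E_in
= 517.79 - 186.41
= 331.3800 MJ

331.3800 MJ


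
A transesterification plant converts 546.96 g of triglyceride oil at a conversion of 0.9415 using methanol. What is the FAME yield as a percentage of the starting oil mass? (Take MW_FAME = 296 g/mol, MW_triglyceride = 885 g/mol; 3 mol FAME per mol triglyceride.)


m_FAME = oil * conv * (3 * 296 / 885) = oil * conv * (888/885)
= 546.96 * 0.9415 * 888 / 885
= 516.7085 g
Y = m_FAME / oil * 100 = conv * (888/885) * 100
= 0.9415 * 888 / 885 * 100
= 94.47%

94.47%


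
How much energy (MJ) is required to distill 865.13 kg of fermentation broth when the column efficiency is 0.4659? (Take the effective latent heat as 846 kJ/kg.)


E = m * 846 / (eta * 1000)
= 865.13 * 846 / (0.4659 * 1000)
= 1570.9379 MJ

1570.9379 MJ


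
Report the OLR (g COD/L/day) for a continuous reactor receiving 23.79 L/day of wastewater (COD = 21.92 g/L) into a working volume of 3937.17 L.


OLR = Q * S / V
= 23.79 * 21.92 / 3937.17
= 0.1324 g/L/day

0.1324 g/L/day


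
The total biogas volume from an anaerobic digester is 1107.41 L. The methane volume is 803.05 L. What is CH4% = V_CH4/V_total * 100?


CH4% = V_CH4 / V_total * 100
= 803.05 / 1107.41 * 100
= 72.5161%

72.5161%


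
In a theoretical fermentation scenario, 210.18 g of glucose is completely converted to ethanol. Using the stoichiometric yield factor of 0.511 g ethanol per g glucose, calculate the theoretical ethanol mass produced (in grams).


Theoretical ethanol yield: m_EtOH = 0.511 * m_glucose
m_EtOH = 0.511 * 210.18 = 107.4020 g

107.4020 g


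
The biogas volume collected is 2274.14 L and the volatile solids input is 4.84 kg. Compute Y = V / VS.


Y = V / VS
= 2274.14 / 4.84
= 469.8636 L/kg VS

469.8636 L/kg VS


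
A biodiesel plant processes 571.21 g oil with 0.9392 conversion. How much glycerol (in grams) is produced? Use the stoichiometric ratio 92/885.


glycerol = oil * conv * (92/885)
= 571.21 * 0.9392 * 92 / 885
= 55.7697 g

55.7697 g


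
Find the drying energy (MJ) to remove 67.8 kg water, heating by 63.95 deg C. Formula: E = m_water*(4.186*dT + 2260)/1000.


E = m_water * (4.186 * dT + 2260) / 1000
= 67.8 * (4.186 * 63.95 + 2260) / 1000
= 171.3777 MJ

171.3777 MJ


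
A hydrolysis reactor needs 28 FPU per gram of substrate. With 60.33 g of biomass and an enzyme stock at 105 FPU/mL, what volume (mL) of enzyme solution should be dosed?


V = dosage * m_sub / activity
V = 28 * 60.33 / 105
V = 16.0880 mL

16.0880 mL


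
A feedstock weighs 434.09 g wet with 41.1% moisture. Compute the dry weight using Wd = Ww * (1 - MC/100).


Wd = Ww * (1 - MC/100)
= 434.09 * (1 - 41.1/100)
= 255.6790 g

255.6790 g


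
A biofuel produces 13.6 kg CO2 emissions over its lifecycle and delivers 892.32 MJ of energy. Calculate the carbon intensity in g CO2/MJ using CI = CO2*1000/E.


CI = CO2 * 1000 / E
= 13.6 * 1000 / 892.32
= 15.2412 g CO2/MJ

15.2412 g CO2/MJ


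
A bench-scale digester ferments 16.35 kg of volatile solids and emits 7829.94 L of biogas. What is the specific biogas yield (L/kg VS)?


Y = V / VS
= 7829.94 / 16.35
= 478.8954 L/kg VS

478.8954 L/kg VS


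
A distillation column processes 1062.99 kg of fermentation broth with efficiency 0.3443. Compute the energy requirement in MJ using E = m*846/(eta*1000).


E = m * 846 / (eta * 1000)
= 1062.99 * 846 / (0.3443 * 1000)
= 2611.9359 MJ

2611.9359 MJ


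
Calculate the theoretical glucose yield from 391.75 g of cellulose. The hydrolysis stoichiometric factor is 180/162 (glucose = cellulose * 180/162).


glucose = cellulose * 180/162
= 391.75 * 180/162
= 435.2778 g

435.2778 g


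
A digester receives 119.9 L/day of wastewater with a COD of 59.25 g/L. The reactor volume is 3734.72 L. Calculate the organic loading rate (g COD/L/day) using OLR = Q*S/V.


OLR = Q * S / V
= 119.9 * 59.25 / 3734.72
= 1.9022 g/L/day

1.9022 g/L/day


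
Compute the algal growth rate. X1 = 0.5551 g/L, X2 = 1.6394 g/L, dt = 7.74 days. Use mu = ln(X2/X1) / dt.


mu = ln(X2/X1) / dt
= ln(1.6394/0.5551) / 7.74
= 0.1399 per day

0.1399 per day


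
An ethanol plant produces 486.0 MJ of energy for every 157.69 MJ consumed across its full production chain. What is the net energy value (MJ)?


NEV = E_out - E_in
= 486.0 - 157.69
= 328.3100 MJ

328.3100 MJ


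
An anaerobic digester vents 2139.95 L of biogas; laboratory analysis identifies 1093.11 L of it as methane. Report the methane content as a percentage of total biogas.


CH4% = V_CH4 / V_total * 100
= 1093.11 / 2139.95 * 100
= 51.0811%

51.0811%


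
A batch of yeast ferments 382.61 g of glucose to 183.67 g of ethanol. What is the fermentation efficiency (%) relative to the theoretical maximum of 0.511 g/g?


Fermentation efficiency = (actual / (0.511 * glucose)) * 100
= (183.67 / (0.511 * 382.61)) * 100
= 93.9423%

93.9423%


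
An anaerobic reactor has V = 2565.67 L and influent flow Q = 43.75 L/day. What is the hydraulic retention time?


HRT = V / Q
= 2565.67 / 43.75
= 58.6439 days

58.6439 days


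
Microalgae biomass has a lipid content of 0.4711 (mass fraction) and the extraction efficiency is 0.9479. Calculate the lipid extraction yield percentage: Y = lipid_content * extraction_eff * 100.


Y = lipid_content * extraction_eff * 100
= 0.4711 * 0.9479 * 100
= 44.6556%

44.6556%


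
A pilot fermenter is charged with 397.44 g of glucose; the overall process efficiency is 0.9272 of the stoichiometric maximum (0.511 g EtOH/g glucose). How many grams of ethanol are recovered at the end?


Actual ethanol: m = 0.511 * 397.44 * 0.9272
m = 188.3068 g

188.3068 g


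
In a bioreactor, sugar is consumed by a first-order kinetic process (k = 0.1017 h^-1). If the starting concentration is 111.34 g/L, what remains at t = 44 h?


S = S0 * exp(-k * t)
S = 111.34 * exp(-0.1017 * 44)
S = 1.2684 g/L

1.2684 g/L


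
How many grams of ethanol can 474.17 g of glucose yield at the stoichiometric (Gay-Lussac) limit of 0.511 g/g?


Theoretical ethanol yield: m_EtOH = 0.511 * m_glucose
m_EtOH = 0.511 * 474.17 = 242.3009 g

242.3009 g


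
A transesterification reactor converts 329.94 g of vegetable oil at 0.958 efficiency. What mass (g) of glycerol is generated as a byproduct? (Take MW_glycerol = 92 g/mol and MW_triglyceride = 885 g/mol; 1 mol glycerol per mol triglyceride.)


glycerol = oil * conv * (92/885)
= 329.94 * 0.958 * 92 / 885
= 32.8583 g

32.8583 g


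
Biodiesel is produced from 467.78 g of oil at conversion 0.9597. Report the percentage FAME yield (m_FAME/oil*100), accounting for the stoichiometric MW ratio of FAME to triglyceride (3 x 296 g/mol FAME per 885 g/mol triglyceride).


m_FAME = oil * conv * (3 * 296 / 885) = oil * conv * (888/885)
= 467.78 * 0.9597 * 888 / 885
= 450.4503 g
Y = m_FAME / oil * 100 = conv * (888/885) * 100
= 0.9597 * 888 / 885 * 100
= 96.30%

96.30%


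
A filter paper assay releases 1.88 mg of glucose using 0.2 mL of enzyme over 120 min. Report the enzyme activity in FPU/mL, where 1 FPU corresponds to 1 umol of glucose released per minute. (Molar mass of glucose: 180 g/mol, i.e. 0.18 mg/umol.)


Activity = glucose_mg / (0.18 mg/umol * V_mL * t_min)
= 1.88 / (0.18 * 0.2 * 120)
= 0.4352 FPU/mL

0.4352 FPU/mL


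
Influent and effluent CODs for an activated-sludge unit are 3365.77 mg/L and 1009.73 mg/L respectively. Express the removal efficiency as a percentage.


eta = (COD_in - COD_out) / COD_in * 100
= (3365.77 - 1009.73) / 3365.77 * 100
= 70.0000%

70.0000%


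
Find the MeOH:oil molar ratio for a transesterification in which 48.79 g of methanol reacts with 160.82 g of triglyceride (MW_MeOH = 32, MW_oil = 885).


Molar ratio = n_MeOH / n_oil = (MeOH/32) / (oil/885) = (MeOH * 885) / (32 * oil)
= (48.79 * 885) / (32 * 160.82)
= 8.3904

8.3904


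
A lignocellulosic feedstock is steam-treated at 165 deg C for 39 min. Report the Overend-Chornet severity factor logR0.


logR0 = log10(t * exp((T - 100) / 14.75))
= log10(39 * exp((165 - 100) / 14.75))
= 3.5049

3.5049


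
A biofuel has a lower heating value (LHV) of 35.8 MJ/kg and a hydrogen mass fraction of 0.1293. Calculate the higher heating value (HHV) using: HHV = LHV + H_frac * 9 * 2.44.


HHV = LHV + H_frac * 9 * 2.44
= 35.8 + 0.1293 * 9 * 2.44
= 38.6394 MJ/kg

38.6394 MJ/kg


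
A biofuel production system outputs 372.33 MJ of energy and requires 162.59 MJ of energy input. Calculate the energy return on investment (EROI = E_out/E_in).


EROI = E_out / E_in
= 372.33 / 162.59
= 2.2900

2.2900


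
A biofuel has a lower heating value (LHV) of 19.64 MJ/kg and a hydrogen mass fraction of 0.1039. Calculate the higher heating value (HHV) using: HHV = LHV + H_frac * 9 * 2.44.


HHV = LHV + H_frac * 9 * 2.44
= 19.64 + 0.1039 * 9 * 2.44
= 21.9216 MJ/kg

21.9216 MJ/kg


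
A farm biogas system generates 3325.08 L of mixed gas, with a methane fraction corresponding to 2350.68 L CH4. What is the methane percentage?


CH4% = V_CH4 / V_total * 100
= 2350.68 / 3325.08 * 100
= 70.6954%

70.6954%


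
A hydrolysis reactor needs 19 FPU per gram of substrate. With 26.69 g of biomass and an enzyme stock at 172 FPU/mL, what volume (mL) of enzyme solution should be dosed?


V = dosage * m_sub / activity
V = 19 * 26.69 / 172
V = 2.9483 mL

2.9483 mL


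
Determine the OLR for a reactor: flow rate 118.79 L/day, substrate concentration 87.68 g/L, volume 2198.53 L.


OLR = Q * S / V
= 118.79 * 87.68 / 2198.53
= 4.7375 g/L/day

4.7375 g/L/day


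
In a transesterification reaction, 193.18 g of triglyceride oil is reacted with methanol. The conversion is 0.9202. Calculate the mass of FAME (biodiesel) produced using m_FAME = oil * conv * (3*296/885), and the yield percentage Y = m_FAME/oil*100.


m_FAME = oil * conv * (3 * 296 / 885) = oil * conv * (888/885)
= 193.18 * 0.9202 * 888 / 885
= 178.3668 g
Y = m_FAME / oil * 100 = conv * (888/885) * 100
= 0.9202 * 888 / 885 * 100
= 92.33%

178.3668 g FAME; Y = 92.33%


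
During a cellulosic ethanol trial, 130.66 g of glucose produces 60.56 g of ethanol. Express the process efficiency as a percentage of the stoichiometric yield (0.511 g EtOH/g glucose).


Fermentation efficiency = (actual / (0.511 * glucose)) * 100
= (60.56 / (0.511 * 130.66)) * 100
= 90.7031%

90.7031%


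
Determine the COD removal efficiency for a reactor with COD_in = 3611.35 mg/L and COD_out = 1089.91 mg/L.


eta = (COD_in - COD_out) / COD_in * 100
= (3611.35 - 1089.91) / 3611.35 * 100
= 69.8199%

69.8199%


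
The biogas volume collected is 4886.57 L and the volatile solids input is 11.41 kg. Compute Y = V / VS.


Y = V / VS
= 4886.57 / 11.41
= 428.2708 L/kg VS

428.2708 L/kg VS


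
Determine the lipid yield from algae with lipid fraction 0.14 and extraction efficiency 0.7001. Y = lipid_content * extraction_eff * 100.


Y = lipid_content * extraction_eff * 100
= 0.14 * 0.7001 * 100
= 9.8014%

9.8014%


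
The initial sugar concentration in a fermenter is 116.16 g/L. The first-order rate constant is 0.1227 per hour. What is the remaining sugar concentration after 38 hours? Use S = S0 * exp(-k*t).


S = S0 * exp(-k * t)
S = 116.16 * exp(-0.1227 * 38)
S = 1.0968 g/L

1.0968 g/L


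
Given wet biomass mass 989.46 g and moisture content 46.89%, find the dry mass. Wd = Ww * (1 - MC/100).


Wd = Ww * (1 - MC/100)
= 989.46 * (1 - 46.89/100)
= 525.5022 g

525.5022 g


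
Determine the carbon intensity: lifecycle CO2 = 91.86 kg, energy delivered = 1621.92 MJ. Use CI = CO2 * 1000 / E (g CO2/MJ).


CI = CO2 * 1000 / E
= 91.86 * 1000 / 1621.92
= 56.6366 g CO2/MJ

56.6366 g CO2/MJ


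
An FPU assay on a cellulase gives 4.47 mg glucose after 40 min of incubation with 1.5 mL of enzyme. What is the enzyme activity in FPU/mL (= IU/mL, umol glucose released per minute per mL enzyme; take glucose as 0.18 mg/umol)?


Activity = glucose_mg / (0.18 mg/umol * V_mL * t_min)
= 4.47 / (0.18 * 1.5 * 40)
= 0.4139 FPU/mL

0.4139 FPU/mL


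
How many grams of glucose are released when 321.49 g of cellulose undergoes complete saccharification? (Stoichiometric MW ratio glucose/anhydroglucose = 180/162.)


glucose = cellulose * 180/162
= 321.49 * 180/162
= 357.2111 g

357.2111 g


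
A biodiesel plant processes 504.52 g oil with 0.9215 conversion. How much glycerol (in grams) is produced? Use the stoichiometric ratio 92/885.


glycerol = oil * conv * (92/885)
= 504.52 * 0.9215 * 92 / 885
= 48.3302 g

48.3302 g


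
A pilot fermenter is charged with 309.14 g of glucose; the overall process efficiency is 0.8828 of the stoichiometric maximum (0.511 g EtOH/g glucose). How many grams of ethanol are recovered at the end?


Actual ethanol: m = 0.511 * 309.14 * 0.8828
m = 139.4564 g

139.4564 g


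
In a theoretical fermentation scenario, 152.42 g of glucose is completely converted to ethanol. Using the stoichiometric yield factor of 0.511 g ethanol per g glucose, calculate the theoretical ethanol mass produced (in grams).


Theoretical ethanol yield: m_EtOH = 0.511 * m_glucose
m_EtOH = 0.511 * 152.42 = 77.8866 g

77.8866 g


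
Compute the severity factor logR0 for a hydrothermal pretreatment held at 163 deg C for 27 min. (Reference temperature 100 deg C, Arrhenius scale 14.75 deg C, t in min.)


logR0 = log10(t * exp((T - 100) / 14.75))
= log10(27 * exp((163 - 100) / 14.75))
= 3.2863

3.2863


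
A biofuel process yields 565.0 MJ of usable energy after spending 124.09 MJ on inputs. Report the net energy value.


NEV = E_out - E_in
= 565.0 - 124.09
= 440.9100 MJ

440.9100 MJ


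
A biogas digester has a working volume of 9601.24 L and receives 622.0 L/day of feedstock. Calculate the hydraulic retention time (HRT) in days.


HRT = V / Q
= 9601.24 / 622.0
= 15.4361 days

15.4361 days


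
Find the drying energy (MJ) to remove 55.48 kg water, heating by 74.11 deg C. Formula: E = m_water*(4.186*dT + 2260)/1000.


E = m_water * (4.186 * dT + 2260) / 1000
= 55.48 * (4.186 * 74.11 + 2260) / 1000
= 142.5961 MJ

142.5961 MJ


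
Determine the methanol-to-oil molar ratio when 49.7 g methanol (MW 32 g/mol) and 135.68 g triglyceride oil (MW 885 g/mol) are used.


Molar ratio = n_MeOH / n_oil = (MeOH/32) / (oil/885) = (MeOH * 885) / (32 * oil)
= (49.7 * 885) / (32 * 135.68)
= 10.1306

10.1306


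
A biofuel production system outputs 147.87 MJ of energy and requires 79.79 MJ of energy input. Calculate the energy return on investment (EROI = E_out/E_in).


EROI = E_out / E_in
= 147.87 / 79.79
= 1.8532

1.8532


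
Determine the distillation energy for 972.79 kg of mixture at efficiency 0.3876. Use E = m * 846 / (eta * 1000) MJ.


E = m * 846 / (eta * 1000)
= 972.79 * 846 / (0.3876 * 1000)
= 2123.2723 MJ

2123.2723 MJ


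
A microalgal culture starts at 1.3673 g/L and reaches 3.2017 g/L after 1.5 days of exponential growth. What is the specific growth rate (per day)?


mu = ln(X2/X1) / dt
= ln(3.2017/1.3673) / 1.5
= 0.5672 per day

0.5672 per day


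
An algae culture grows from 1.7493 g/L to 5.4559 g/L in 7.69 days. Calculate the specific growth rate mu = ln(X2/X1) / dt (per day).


mu = ln(X2/X1) / dt
= ln(5.4559/1.7493) / 7.69
= 0.1479 per day

0.1479 per day


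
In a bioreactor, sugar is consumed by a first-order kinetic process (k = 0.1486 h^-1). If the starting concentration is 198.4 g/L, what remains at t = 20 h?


S = S0 * exp(-k * t)
S = 198.4 * exp(-0.1486 * 20)
S = 10.1582 g/L

10.1582 g/L


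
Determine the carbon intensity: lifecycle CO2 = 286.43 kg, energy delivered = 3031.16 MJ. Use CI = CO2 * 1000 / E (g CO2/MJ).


CI = CO2 * 1000 / E
= 286.43 * 1000 / 3031.16
= 94.4952 g CO2/MJ

94.4952 g CO2/MJ


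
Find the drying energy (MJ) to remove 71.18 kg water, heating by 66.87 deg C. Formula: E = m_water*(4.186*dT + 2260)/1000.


E = m_water * (4.186 * dT + 2260) / 1000
= 71.18 * (4.186 * 66.87 + 2260) / 1000
= 180.7914 MJ

180.7914 MJ


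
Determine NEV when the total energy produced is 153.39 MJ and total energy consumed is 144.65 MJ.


NEV = E_out - E_in
= 153.39 - 144.65
= 8.7400 MJ

8.7400 MJ


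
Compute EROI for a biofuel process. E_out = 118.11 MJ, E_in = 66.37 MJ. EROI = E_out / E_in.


EROI = E_out / E_in
= 118.11 / 66.37
= 1.7796

1.7796


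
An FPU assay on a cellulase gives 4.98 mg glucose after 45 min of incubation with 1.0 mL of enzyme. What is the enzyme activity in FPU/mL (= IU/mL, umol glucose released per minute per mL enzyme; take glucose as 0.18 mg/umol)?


Activity = glucose_mg / (0.18 mg/umol * V_mL * t_min)
= 4.98 / (0.18 * 1.0 * 45)
= 0.6148 FPU/mL

0.6148 FPU/mL


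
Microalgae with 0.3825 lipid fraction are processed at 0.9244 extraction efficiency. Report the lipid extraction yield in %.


Y = lipid_content * extraction_eff * 100
= 0.3825 * 0.9244 * 100
= 35.3583%

35.3583%


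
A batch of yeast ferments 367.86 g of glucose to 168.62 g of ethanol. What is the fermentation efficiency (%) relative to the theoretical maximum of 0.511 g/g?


Fermentation efficiency = (actual / (0.511 * glucose)) * 100
= (168.62 / (0.511 * 367.86)) * 100
= 89.7027%

89.7027%


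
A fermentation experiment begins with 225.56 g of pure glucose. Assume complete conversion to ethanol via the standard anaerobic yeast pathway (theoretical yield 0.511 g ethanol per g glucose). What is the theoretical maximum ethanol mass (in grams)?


Theoretical ethanol yield: m_EtOH = 0.511 * m_glucose
m_EtOH = 0.511 * 225.56 = 115.2612 g

115.2612 g


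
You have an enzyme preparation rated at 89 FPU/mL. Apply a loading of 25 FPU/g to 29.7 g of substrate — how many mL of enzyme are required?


V = dosage * m_sub / activity
V = 25 * 29.7 / 89
V = 8.3427 mL

8.3427 mL


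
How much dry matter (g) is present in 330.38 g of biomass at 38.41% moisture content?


Wd = Ww * (1 - MC/100)
= 330.38 * (1 - 38.41/100)
= 203.4810 g

203.4810 g


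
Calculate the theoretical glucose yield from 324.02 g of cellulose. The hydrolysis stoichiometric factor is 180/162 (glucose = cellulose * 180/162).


glucose = cellulose * 180/162
= 324.02 * 180/162
= 360.0222 g

360.0222 g


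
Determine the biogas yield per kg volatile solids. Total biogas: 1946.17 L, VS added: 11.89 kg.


Y = V / VS
= 1946.17 / 11.89
= 163.6812 L/kg VS

163.6812 L/kg VS


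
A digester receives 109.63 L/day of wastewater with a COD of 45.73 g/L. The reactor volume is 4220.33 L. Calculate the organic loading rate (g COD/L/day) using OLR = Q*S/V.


OLR = Q * S / V
= 109.63 * 45.73 / 4220.33
= 1.1879 g/L/day

1.1879 g/L/day


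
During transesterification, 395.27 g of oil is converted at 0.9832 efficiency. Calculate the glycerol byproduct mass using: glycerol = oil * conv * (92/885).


glycerol = oil * conv * (92/885)
= 395.27 * 0.9832 * 92 / 885
= 40.3999 g

40.3999 g


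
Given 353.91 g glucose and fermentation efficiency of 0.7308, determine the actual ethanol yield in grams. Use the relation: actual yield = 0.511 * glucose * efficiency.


Actual ethanol: m = 0.511 * 353.91 * 0.7308
m = 132.1637 g

132.1637 g


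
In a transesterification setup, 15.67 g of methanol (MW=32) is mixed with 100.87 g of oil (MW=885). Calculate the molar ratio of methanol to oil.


Molar ratio = n_MeOH / n_oil = (MeOH/32) / (oil/885) = (MeOH * 885) / (32 * oil)
= (15.67 * 885) / (32 * 100.87)
= 4.2964

4.2964


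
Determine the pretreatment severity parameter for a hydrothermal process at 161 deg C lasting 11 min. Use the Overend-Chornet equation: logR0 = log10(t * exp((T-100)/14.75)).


logR0 = log10(t * exp((T - 100) / 14.75))
= log10(11 * exp((161 - 100) / 14.75))
= 2.8375

2.8375


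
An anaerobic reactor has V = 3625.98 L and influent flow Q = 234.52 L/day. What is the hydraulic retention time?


HRT = V / Q
= 3625.98 / 234.52
= 15.4613 days

15.4613 days


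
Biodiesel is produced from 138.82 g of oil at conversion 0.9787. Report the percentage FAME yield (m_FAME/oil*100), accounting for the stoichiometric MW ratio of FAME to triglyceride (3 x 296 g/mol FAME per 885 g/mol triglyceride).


m_FAME = oil * conv * (3 * 296 / 885) = oil * conv * (888/885)
= 138.82 * 0.9787 * 888 / 885
= 136.3237 g
Y = m_FAME / oil * 100 = conv * (888/885) * 100
= 0.9787 * 888 / 885 * 100
= 98.20%

98.20%


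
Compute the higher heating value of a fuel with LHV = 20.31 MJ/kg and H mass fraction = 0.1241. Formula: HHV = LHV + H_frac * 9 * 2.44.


HHV = LHV + H_frac * 9 * 2.44
= 20.31 + 0.1241 * 9 * 2.44
= 23.0352 MJ/kg

23.0352 MJ/kg


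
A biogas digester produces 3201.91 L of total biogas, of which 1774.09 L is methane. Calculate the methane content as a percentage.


CH4% = V_CH4 / V_total * 100
= 1774.09 / 3201.91 * 100
= 55.4072%

55.4072%


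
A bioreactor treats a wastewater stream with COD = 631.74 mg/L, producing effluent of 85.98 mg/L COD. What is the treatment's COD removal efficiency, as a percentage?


eta = (COD_in - COD_out) / COD_in * 100
= (631.74 - 85.98) / 631.74 * 100
= 86.3900%

86.3900%


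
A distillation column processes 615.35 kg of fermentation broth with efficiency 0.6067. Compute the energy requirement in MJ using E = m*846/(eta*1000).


E = m * 846 / (eta * 1000)
= 615.35 * 846 / (0.6067 * 1000)
= 858.0618 MJ

858.0618 MJ


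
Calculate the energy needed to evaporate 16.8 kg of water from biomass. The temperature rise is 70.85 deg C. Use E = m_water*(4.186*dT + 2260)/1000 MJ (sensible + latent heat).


E = m_water * (4.186 * dT + 2260) / 1000
= 16.8 * (4.186 * 70.85 + 2260) / 1000
= 42.9505 MJ

42.9505 MJ


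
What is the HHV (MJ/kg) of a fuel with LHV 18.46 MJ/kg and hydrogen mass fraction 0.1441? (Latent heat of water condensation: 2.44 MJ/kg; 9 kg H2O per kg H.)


HHV = LHV + H_frac * 9 * 2.44
= 18.46 + 0.1441 * 9 * 2.44
= 21.6244 MJ/kg

21.6244 MJ/kg


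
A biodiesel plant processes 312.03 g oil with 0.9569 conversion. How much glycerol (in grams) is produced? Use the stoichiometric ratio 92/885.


glycerol = oil * conv * (92/885)
= 312.03 * 0.9569 * 92 / 885
= 31.0390 g

31.0390 g


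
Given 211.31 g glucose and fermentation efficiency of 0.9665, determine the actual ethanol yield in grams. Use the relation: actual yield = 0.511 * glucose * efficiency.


Actual ethanol: m = 0.511 * 211.31 * 0.9665
m = 104.3621 g

104.3621 g


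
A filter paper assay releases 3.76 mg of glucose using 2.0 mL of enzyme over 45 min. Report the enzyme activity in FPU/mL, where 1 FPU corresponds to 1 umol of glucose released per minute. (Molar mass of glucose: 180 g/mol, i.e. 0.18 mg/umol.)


Activity = glucose_mg / (0.18 mg/umol * V_mL * t_min)
= 3.76 / (0.18 * 2.0 * 45)
= 0.2321 FPU/mL

0.2321 FPU/mL


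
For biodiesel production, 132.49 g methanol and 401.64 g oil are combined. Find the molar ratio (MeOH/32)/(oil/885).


Molar ratio = n_MeOH / n_oil = (MeOH/32) / (oil/885) = (MeOH * 885) / (32 * oil)
= (132.49 * 885) / (32 * 401.64)
= 9.1230

9.1230


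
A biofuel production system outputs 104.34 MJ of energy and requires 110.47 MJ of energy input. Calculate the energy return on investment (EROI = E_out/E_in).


EROI = E_out / E_in
= 104.34 / 110.47
= 0.9445

0.9445


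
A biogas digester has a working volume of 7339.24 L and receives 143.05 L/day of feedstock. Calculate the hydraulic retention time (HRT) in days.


HRT = V / Q
= 7339.24 / 143.05
= 51.3054 days

51.3054 days


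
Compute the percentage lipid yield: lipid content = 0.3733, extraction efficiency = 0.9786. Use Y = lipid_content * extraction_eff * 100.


Y = lipid_content * extraction_eff * 100
= 0.3733 * 0.9786 * 100
= 36.5311%

36.5311%


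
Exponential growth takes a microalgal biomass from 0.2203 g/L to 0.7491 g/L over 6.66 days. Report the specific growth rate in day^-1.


mu = ln(X2/X1) / dt
= ln(0.7491/0.2203) / 6.66
= 0.1838 per day

0.1838 per day


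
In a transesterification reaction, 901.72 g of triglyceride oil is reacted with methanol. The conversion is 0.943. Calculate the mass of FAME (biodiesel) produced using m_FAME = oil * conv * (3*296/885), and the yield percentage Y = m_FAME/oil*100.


m_FAME = oil * conv * (3 * 296 / 885) = oil * conv * (888/885)
= 901.72 * 0.943 * 888 / 885
= 853.2044 g
Y = m_FAME / oil * 100 = conv * (888/885) * 100
= 0.943 * 888 / 885 * 100
= 94.62%

853.2044 g FAME; Y = 94.62%


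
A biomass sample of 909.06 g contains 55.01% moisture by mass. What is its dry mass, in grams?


Wd = Ww * (1 - MC/100)
= 909.06 * (1 - 55.01/100)
= 408.9861 g

408.9861 g


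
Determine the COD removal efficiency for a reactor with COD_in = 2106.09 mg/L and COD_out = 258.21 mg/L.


eta = (COD_in - COD_out) / COD_in * 100
= (2106.09 - 258.21) / 2106.09 * 100
= 87.7398%

87.7398%


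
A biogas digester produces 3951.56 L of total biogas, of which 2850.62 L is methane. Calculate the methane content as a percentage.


CH4% = V_CH4 / V_total * 100
= 2850.62 / 3951.56 * 100
= 72.1391%

72.1391%


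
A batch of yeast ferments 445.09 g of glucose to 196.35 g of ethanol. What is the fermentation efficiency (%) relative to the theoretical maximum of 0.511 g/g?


Fermentation efficiency = (actual / (0.511 * glucose)) * 100
= (196.35 / (0.511 * 445.09)) * 100
= 86.3301%

86.3301%


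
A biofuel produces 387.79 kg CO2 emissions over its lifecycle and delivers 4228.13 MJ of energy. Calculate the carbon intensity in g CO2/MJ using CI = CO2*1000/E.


CI = CO2 * 1000 / E
= 387.79 * 1000 / 4228.13
= 91.7167 g CO2/MJ

91.7167 g CO2/MJ


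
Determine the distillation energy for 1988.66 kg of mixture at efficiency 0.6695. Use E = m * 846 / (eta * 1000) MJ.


E = m * 846 / (eta * 1000)
= 1988.66 * 846 / (0.6695 * 1000)
= 2512.9296 MJ

2512.9296 MJ


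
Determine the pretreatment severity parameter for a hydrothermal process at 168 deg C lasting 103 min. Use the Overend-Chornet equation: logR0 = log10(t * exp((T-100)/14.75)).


logR0 = log10(t * exp((T - 100) / 14.75))
= log10(103 * exp((168 - 100) / 14.75))
= 4.0150

4.0150


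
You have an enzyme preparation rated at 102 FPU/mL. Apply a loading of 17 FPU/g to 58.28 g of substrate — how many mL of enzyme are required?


V = dosage * m_sub / activity
V = 17 * 58.28 / 102
V = 9.7133 mL

9.7133 mL


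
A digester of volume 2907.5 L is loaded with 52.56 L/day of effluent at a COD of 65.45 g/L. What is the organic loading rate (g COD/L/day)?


OLR = Q * S / V
= 52.56 * 65.45 / 2907.5
= 1.1832 g/L/day

1.1832 g/L/day


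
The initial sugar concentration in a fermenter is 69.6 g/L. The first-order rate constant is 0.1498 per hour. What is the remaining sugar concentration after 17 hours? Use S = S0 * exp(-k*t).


S = S0 * exp(-k * t)
S = 69.6 * exp(-0.1498 * 17)
S = 5.4530 g/L

5.4530 g/L


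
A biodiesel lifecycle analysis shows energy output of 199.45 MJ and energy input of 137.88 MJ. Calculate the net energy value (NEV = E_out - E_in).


NEV = E_out - E_in
= 199.45 - 137.88
= 61.5700 MJ

61.5700 MJ


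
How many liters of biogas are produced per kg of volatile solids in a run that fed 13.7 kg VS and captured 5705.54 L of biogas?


Y = V / VS
= 5705.54 / 13.7
= 416.4628 L/kg VS

416.4628 L/kg VS


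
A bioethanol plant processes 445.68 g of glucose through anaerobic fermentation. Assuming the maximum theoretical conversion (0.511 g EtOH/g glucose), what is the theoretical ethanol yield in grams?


Theoretical ethanol yield: m_EtOH = 0.511 * m_glucose
m_EtOH = 0.511 * 445.68 = 227.7425 g

227.7425 g


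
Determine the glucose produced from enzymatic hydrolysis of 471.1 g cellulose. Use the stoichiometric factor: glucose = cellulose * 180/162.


glucose = cellulose * 180/162
= 471.1 * 180/162
= 523.4444 g

523.4444 g


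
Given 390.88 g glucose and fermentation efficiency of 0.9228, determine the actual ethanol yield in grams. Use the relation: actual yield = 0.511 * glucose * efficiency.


Actual ethanol: m = 0.511 * 390.88 * 0.9228
m = 184.3198 g

184.3198 g
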